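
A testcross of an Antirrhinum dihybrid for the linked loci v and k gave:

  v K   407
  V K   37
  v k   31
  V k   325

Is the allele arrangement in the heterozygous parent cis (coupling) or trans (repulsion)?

trans

The two most frequent classes are V k (325) and v K (407); these are the parental (non-recombinant) types.
So the F1 carried V k on one chromosome and v K on the other — the recessive alleles are on opposite chromosomes (trans / repulsion).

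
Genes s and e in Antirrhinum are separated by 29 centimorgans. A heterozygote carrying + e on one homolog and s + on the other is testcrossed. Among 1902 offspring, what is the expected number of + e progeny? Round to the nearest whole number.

A map distance of 29 centimorgans corresponds to a recombination frequency of 0.290.
The F1 is + e / s +, so + e is a parental gamete class with expected frequency (1 − r)/2 = 0.710/2 = 0.3550.
Expected number = 0.3550 × 1902 = 675.21 ≈ 675.

675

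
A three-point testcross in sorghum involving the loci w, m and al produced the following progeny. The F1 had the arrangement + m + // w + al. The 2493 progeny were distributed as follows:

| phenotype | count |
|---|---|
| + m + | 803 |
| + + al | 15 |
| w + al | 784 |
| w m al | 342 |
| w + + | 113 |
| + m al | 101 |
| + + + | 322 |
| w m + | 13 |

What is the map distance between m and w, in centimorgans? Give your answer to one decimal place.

The two rarest classes, w m + and + + al, are the double crossovers. Comparing them with the parentals, only the w allele has switched, so w is the middle locus and the order is al – w – m.
Crossovers in the w–m interval produce the single-crossover classes + + + and w m al (322 + 342 = 664) plus the double crossovers (28).
RF(w–m) = (664 + 28) / 2493 = 692/2493 = 0.2776 → 27.8 centimorgans.

27.8 centimorgans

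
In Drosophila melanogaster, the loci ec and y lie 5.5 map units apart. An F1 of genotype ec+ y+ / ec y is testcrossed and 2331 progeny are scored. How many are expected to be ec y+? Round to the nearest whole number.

64

A map distance of 5.5 map units corresponds to a recombination frequency of 0.055.
The F1 is ec+ y+ / ec y, so ec y+ is a recombinant gamete class with expected frequency r/2 = 0.055/2 = 0.0275.
Expected number = 0.0275 × 2331 = 64.10 ≈ 64.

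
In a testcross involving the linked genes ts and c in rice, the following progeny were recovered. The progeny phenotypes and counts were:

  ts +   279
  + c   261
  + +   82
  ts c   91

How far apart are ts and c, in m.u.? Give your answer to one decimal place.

24.3 m.u.

The two most frequent classes, + c (261) and ts + (279), are the parental types, so the F1 was + c / ts +.
The recombinant classes are + + and ts c: 82 + 91 = 173.
Recombination frequency = 173/713 = 0.2426 ≈ 24.3%, i.e. 24.3 m.u.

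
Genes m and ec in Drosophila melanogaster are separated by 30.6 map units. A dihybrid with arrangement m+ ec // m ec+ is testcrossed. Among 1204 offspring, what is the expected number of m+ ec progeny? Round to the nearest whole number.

418

A map distance of 30.6 map units corresponds to a recombination frequency of 0.306.
The F1 is m+ ec / m ec+, so m+ ec is a parental gamete class with expected frequency (1 − r)/2 = 0.694/2 = 0.3470.
Expected number = 0.3470 × 1204 = 417.79 ≈ 418.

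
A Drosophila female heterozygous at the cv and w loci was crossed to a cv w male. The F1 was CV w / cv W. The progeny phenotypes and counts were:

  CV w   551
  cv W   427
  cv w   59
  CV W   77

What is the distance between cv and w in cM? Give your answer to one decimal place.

The recombinant classes are CV W and cv w: 77 + 59 = 136.
Recombination frequency = 136/1114 = 0.1221 ≈ 12.2%, i.e. 12.2 cM.

12.2 cM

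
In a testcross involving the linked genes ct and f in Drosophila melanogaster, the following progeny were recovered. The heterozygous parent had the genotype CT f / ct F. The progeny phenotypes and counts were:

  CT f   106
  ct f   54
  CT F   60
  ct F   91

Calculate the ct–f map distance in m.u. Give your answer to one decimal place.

36.7 m.u.

The recombinant classes are CT F and ct f: 60 + 54 = 114.
Recombination frequency = 114/311 = 0.3666 ≈ 36.7%, i.e. 36.7 m.u.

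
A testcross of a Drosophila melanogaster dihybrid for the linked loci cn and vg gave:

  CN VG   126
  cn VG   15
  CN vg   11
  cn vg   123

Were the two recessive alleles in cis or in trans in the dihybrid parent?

cis

The two most frequent classes are CN VG (126) and cn vg (123); these are the parental (non-recombinant) types.
So the F1 carried CN VG on one chromosome and cn vg on the other — the recessive alleles are on the same chromosome (cis / coupling).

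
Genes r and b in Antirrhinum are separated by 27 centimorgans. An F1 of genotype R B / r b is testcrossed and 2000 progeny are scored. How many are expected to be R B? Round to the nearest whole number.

730

A map distance of 27 centimorgans corresponds to a recombination frequency of 0.270.
The F1 is R B / r b, so R B is a parental gamete class with expected frequency (1 − r)/2 = 0.730/2 = 0.3650.
Expected number = 0.3650 × 2000 = 730.00 ≈ 730.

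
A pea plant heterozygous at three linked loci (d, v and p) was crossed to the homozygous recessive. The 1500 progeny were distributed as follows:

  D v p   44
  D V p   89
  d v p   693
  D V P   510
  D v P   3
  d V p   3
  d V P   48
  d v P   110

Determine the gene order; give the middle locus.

v

The two most frequent reciprocal classes, D V P and d v p, are the parental types, so the F1 was D V P / d v p.
The two rarest classes, D v P and d V p, are the double crossovers. Comparing them with the parentals, only the v allele has switched, so v is the middle locus and the order is d – v – p.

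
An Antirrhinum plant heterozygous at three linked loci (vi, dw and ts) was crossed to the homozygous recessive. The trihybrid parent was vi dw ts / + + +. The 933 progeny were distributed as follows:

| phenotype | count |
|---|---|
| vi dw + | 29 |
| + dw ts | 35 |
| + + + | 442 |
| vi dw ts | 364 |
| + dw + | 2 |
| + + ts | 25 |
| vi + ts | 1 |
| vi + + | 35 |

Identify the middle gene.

The two rarest classes, vi + ts and + dw +, are the double crossovers. Comparing them with the parentals, only the dw allele has switched, so dw is the middle locus and the order is vi – dw – ts.

dw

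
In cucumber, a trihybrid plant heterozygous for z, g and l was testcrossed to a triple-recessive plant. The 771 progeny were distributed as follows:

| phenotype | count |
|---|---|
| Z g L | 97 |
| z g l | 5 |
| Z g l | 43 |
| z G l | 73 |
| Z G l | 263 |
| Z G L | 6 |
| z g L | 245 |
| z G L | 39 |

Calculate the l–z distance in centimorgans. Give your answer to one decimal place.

The two most frequent reciprocal classes, z g L and Z G l, are the parental types, so the F1 was z g L / Z G l.
The two rarest classes, z g l and Z G L, are the double crossovers. Comparing them with the parentals, only the l allele has switched, so l is the middle locus and the order is z – l – g.
Crossovers in the z–l interval produce the single-crossover classes Z g L and z G l (97 + 73 = 170) plus the double crossovers (11).
RF(z–l) = (170 + 11) / 771 = 181/771 = 0.2348 → 23.5 centimorgans.

23.5 centimorgans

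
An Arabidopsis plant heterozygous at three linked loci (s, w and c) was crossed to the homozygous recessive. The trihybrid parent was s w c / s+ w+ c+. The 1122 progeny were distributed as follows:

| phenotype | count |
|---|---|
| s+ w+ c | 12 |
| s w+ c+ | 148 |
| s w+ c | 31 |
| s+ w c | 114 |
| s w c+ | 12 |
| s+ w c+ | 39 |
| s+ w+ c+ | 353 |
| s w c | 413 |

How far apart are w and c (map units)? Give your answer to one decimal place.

8.4 map units

The two rarest classes, s w c+ and s+ w+ c, are the double crossovers. Comparing them with the parentals, only the c allele has switched, so c is the middle locus and the order is w – c – s.
Crossovers in the w–c interval produce the single-crossover classes s w+ c and s+ w c+ (31 + 39 = 70) plus the double crossovers (24).
RF(w–c) = (70 + 24) / 1122 = 94/1122 = 0.0838 → 8.4 map units.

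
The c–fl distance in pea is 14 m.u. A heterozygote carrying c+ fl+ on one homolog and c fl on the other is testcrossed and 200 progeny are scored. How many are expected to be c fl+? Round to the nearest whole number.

14

A map distance of 14 m.u. corresponds to a recombination frequency of 0.140.
The F1 is c+ fl+ / c fl, so c fl+ is a recombinant gamete class with expected frequency r/2 = 0.140/2 = 0.0700.
Expected number = 0.0700 × 200 = 14.00 ≈ 14.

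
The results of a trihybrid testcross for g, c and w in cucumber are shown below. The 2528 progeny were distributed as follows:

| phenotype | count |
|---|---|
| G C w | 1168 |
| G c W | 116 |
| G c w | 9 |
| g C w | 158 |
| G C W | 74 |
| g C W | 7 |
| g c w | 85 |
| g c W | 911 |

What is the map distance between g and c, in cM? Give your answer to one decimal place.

The two most frequent reciprocal classes, g c W and G C w, are the parental types, so the F1 was g c W / G C w.
The two rarest classes, g C W and G c w, are the double crossovers. Comparing them with the parentals, only the c allele has switched, so c is the middle locus and the order is g – c – w.
Crossovers in the g–c interval produce the single-crossover classes G c W and g C w (116 + 158 = 274) plus the double crossovers (16).
RF(g–c) = (274 + 16) / 2528 = 290/2528 = 0.1147 → 11.5 cM.

11.5 cM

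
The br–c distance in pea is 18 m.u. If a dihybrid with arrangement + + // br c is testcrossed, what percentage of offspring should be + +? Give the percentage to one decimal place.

A map distance of 18 m.u. corresponds to a recombination frequency of 0.180.
The F1 is + + / br c, so + + is a parental gamete class with expected frequency (1 − r)/2 = 0.820/2 = 0.4100.
That is 0.4100 = 41.0% of the progeny.

41.0%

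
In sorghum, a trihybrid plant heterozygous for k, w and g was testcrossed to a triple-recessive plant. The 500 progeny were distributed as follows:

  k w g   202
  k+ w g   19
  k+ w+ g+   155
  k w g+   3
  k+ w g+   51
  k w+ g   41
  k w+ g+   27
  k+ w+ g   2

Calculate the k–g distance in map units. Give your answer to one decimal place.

10.2 map units

The two most frequent reciprocal classes, k w g and k+ w+ g+, are the parental types, so the F1 was k w g / k+ w+ g+.
The two rarest classes, k w g+ and k+ w+ g, are the double crossovers. Comparing them with the parentals, only the g allele has switched, so g is the middle locus and the order is w – g – k.
Crossovers in the g–k interval produce the single-crossover classes k+ w g and k w+ g+ (19 + 27 = 46) plus the double crossovers (5).
RF(g–k) = (46 + 5) / 500 = 51/500 = 0.1020 → 10.2 map units.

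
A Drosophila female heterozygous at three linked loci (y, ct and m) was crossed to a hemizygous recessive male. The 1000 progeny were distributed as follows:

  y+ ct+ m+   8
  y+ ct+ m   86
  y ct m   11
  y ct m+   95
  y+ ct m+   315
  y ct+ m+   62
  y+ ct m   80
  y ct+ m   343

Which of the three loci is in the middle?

ct

The two most frequent reciprocal classes, y+ ct m+ and y ct+ m, are the parental types, so the F1 was y+ ct m+ / y ct+ m.
The two rarest classes, y+ ct+ m+ and y ct m, are the double crossovers. Comparing them with the parentals, only the ct allele has switched, so ct is the middle locus and the order is m – ct – y.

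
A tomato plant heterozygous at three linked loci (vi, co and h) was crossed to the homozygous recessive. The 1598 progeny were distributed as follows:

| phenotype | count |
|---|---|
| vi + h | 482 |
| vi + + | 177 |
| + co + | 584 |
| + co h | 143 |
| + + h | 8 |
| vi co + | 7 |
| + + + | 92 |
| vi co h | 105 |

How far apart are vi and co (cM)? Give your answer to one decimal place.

13.3 cM

The two most frequent reciprocal classes, + co + and vi + h, are the parental types, so the F1 was + co + / vi + h.
The two rarest classes, vi co + and + + h, are the double crossovers. Comparing them with the parentals, only the vi allele has switched, so vi is the middle locus and the order is co – vi – h.
Crossovers in the co–vi interval produce the single-crossover classes + + + and vi co h (92 + 105 = 197) plus the double crossovers (15).
RF(co–vi) = (197 + 15) / 1598 = 212/1598 = 0.1327 → 13.3 cM.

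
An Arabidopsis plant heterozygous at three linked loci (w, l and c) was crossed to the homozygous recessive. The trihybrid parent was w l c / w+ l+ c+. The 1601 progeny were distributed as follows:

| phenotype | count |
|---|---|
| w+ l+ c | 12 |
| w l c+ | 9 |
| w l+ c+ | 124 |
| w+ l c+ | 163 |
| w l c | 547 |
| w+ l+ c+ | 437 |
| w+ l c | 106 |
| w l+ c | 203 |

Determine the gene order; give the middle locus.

c

The two rarest classes, w l c+ and w+ l+ c, are the double crossovers. Comparing them with the parentals, only the c allele has switched, so c is the middle locus and the order is w – c – l.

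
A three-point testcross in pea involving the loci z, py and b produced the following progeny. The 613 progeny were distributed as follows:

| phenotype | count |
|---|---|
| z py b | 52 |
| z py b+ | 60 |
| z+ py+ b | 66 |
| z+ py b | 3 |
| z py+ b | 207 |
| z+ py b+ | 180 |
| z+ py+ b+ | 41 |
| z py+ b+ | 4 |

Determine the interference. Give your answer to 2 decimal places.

0.68

The two most frequent reciprocal classes, z+ py b+ and z py+ b, are the parental types, so the F1 was z+ py b+ / z py+ b.
The two rarest classes, z+ py b and z py+ b+, are the double crossovers. Comparing them with the parentals, only the b allele has switched, so b is the middle locus and the order is z – b – py.
z–b: (126 + 7)/613 = 0.2170; b–py: (93 + 7)/613 = 0.1631.
Expected DCO frequency = 0.2170 × 0.1631 ≈ 0.03539; observed = 7/613 ≈ 0.01142.
Coefficient of coincidence = 0.01142/0.03539 ≈ 0.32; interference = 1 − 0.32 = 0.68.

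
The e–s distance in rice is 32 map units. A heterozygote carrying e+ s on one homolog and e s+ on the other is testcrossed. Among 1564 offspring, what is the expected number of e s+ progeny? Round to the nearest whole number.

532

A map distance of 32 map units corresponds to a recombination frequency of 0.320.
The F1 is e+ s / e s+, so e s+ is a parental gamete class with expected frequency (1 − r)/2 = 0.680/2 = 0.3400.
Expected number = 0.3400 × 1564 = 531.76 ≈ 532.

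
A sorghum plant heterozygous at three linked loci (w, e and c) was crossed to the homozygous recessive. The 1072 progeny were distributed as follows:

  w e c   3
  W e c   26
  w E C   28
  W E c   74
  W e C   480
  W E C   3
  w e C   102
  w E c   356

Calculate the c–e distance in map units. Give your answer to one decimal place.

The two most frequent reciprocal classes, W e C and w E c, are the parental types, so the F1 was W e C / w E c.
The two rarest classes, W E C and w e c, are the double crossovers. Comparing them with the parentals, only the e allele has switched, so e is the middle locus and the order is w – e – c.
Crossovers in the e–c interval produce the single-crossover classes W e c and w E C (26 + 28 = 54) plus the double crossovers (6).
RF(e–c) = (54 + 6) / 1072 = 60/1072 = 0.0560 → 5.6 map units.

5.6 map units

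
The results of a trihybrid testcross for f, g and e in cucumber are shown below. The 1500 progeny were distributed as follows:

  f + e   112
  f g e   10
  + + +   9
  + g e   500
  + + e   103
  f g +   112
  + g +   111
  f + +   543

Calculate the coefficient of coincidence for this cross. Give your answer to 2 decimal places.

The two most frequent reciprocal classes, + g e and f + +, are the parental types, so the F1 was + g e / f + +.
The two rarest classes, f g e and + + +, are the double crossovers. Comparing them with the parentals, only the f allele has switched, so f is the middle locus and the order is e – f – g.
e–f: (223 + 19)/1500 = 0.1613; f–g: (215 + 19)/1500 = 0.1560.
Expected DCO frequency = 0.1613 × 0.1560 ≈ 0.02516; observed = 19/1500 ≈ 0.01267.
Coefficient of coincidence = 0.01267/0.02516 ≈ 0.50.

0.50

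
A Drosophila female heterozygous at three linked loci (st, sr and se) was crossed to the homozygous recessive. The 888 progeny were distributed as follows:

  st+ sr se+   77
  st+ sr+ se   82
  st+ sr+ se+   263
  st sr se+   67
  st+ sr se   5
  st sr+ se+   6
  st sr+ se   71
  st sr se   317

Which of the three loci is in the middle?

The two most frequent reciprocal classes, st+ sr+ se+ and st sr se, are the parental types, so the F1 was st+ sr+ se+ / st sr se.
The two rarest classes, st sr+ se+ and st+ sr se, are the double crossovers. Comparing them with the parentals, only the st allele has switched, so st is the middle locus and the order is se – st – sr.

st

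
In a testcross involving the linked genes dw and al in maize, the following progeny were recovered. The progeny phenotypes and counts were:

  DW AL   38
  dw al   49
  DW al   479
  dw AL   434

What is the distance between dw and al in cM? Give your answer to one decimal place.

The two most frequent classes, DW al (479) and dw AL (434), are the parental types, so the F1 was DW al / dw AL.
The recombinant classes are DW AL and dw al: 38 + 49 = 87.
Recombination frequency = 87/1000 = 0.0870 ≈ 8.7%, i.e. 8.7 cM.

8.7 cM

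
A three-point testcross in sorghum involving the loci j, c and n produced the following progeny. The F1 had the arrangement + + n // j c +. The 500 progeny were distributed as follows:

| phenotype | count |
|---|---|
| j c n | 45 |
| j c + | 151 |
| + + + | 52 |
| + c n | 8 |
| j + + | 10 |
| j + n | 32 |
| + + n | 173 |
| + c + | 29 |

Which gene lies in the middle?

c

The two rarest classes, + c n and j + +, are the double crossovers. Comparing them with the parentals, only the c allele has switched, so c is the middle locus and the order is n – c – j.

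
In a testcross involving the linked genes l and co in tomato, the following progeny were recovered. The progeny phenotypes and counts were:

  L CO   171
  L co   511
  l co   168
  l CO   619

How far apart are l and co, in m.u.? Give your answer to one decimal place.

The two most frequent classes, L co (511) and l CO (619), are the parental types, so the F1 was L co / l CO.
The recombinant classes are L CO and l co: 171 + 168 = 339.
Recombination frequency = 339/1469 = 0.2308 ≈ 23.1%, i.e. 23.1 m.u.

23.1 m.u.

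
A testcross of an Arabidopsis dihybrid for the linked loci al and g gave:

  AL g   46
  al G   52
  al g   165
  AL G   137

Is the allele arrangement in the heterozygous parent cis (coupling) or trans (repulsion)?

cis

The two most frequent classes are AL G (137) and al g (165); these are the parental (non-recombinant) types.
So the F1 carried AL G on one chromosome and al g on the other — the recessive alleles are on the same chromosome (cis / coupling).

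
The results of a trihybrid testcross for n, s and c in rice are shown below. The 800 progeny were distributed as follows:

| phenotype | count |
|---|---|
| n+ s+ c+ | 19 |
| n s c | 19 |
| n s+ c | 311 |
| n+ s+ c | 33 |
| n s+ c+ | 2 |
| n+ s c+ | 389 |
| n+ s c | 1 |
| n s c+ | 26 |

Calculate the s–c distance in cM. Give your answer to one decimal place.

The two most frequent reciprocal classes, n s+ c and n+ s c+, are the parental types, so the F1 was n s+ c / n+ s c+.
The two rarest classes, n s+ c+ and n+ s c, are the double crossovers. Comparing them with the parentals, only the c allele has switched, so c is the middle locus and the order is s – c – n.
Crossovers in the s–c interval produce the single-crossover classes n s c and n+ s+ c+ (19 + 19 = 38) plus the double crossovers (3).
RF(s–c) = (38 + 3) / 800 = 41/800 = 0.0512 → 5.1 cM.

5.1 cM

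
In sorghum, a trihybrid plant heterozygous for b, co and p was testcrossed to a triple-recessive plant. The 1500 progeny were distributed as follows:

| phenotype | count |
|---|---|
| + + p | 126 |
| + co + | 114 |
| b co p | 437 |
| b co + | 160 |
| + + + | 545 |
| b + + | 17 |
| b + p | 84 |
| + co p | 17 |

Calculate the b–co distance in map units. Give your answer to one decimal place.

The two most frequent reciprocal classes, b co p and + + +, are the parental types, so the F1 was b co p / + + +.
The two rarest classes, + co p and b + +, are the double crossovers. Comparing them with the parentals, only the b allele has switched, so b is the middle locus and the order is co – b – p.
Crossovers in the co–b interval produce the single-crossover classes b + p and + co + (84 + 114 = 198) plus the double crossovers (34).
RF(co–b) = (198 + 34) / 1500 = 232/1500 = 0.1547 → 15.5 map units.

15.5 map units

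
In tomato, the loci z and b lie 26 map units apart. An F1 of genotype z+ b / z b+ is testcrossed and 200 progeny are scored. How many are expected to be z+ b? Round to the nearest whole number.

A map distance of 26 map units corresponds to a recombination frequency of 0.260.
The F1 is z+ b / z b+, so z+ b is a parental gamete class with expected frequency (1 − r)/2 = 0.740/2 = 0.3700.
Expected number = 0.3700 × 200 = 74.00 ≈ 74.

74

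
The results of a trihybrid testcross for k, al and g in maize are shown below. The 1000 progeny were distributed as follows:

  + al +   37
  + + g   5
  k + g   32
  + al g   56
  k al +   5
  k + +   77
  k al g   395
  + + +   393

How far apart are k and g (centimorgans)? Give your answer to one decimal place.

The two most frequent reciprocal classes, + + + and k al g, are the parental types, so the F1 was + + + / k al g.
The two rarest classes, + + g and k al +, are the double crossovers. Comparing them with the parentals, only the g allele has switched, so g is the middle locus and the order is al – g – k.
Crossovers in the g–k interval produce the single-crossover classes k + + and + al g (77 + 56 = 133) plus the double crossovers (10).
RF(g–k) = (133 + 10) / 1000 = 143/1000 = 0.1430 → 14.3 centimorgans.

14.3 centimorgans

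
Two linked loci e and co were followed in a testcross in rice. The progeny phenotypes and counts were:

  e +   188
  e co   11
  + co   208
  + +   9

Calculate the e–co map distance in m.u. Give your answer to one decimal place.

4.8 m.u.

The two most frequent classes, + co (208) and e + (188), are the parental types, so the F1 was + co / e +.
The recombinant classes are + + and e co: 9 + 11 = 20.
Recombination frequency = 20/416 = 0.0481 ≈ 4.8%, i.e. 4.8 m.u.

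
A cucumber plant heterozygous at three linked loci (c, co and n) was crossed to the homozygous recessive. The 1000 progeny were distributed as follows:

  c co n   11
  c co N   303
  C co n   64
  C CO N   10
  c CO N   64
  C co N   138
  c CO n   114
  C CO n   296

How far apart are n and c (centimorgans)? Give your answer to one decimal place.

The two most frequent reciprocal classes, C CO n and c co N, are the parental types, so the F1 was C CO n / c co N.
The two rarest classes, C CO N and c co n, are the double crossovers. Comparing them with the parentals, only the n allele has switched, so n is the middle locus and the order is c – n – co.
Crossovers in the c–n interval produce the single-crossover classes c CO n and C co N (114 + 138 = 252) plus the double crossovers (21).
RF(c–n) = (252 + 21) / 1000 = 273/1000 = 0.2730 → 27.3 centimorgans.

27.3 centimorgans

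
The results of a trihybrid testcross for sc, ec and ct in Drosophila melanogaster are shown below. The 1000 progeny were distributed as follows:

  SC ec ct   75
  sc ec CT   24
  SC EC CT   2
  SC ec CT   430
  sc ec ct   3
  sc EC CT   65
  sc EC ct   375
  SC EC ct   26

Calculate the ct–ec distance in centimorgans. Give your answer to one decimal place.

14.5 centimorgans

The two most frequent reciprocal classes, sc EC ct and SC ec CT, are the parental types, so the F1 was sc EC ct / SC ec CT.
The two rarest classes, sc ec ct and SC EC CT, are the double crossovers. Comparing them with the parentals, only the ec allele has switched, so ec is the middle locus and the order is ct – ec – sc.
Crossovers in the ct–ec interval produce the single-crossover classes sc EC CT and SC ec ct (65 + 75 = 140) plus the double crossovers (5).
RF(ct–ec) = (140 + 5) / 1000 = 145/1000 = 0.1450 → 14.5 centimorgans.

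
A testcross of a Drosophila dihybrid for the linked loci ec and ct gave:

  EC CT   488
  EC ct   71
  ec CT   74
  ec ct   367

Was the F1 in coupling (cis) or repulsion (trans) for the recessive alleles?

The two most frequent classes are EC CT (488) and ec ct (367); these are the parental (non-recombinant) types.
So the F1 carried EC CT on one chromosome and ec ct on the other — the recessive alleles are on the same chromosome (cis / coupling).

cis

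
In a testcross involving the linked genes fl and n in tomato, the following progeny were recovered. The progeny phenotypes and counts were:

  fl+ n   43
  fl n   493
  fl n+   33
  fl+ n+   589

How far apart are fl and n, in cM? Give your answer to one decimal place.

6.6 cM

The two most frequent classes, fl+ n+ (589) and fl n (493), are the parental types, so the F1 was fl+ n+ / fl n.
The recombinant classes are fl+ n and fl n+: 43 + 33 = 76.
Recombination frequency = 76/1158 = 0.0656 ≈ 6.6%, i.e. 6.6 cM.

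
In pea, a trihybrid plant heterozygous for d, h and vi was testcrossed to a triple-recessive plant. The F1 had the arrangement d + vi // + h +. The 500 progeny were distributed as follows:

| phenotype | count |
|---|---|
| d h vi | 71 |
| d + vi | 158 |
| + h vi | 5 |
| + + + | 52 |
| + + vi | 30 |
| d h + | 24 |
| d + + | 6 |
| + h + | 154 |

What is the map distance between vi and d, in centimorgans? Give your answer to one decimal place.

The two rarest classes, d + + and + h vi, are the double crossovers. Comparing them with the parentals, only the vi allele has switched, so vi is the middle locus and the order is d – vi – h.
Crossovers in the d–vi interval produce the single-crossover classes + + vi and d h + (30 + 24 = 54) plus the double crossovers (11).
RF(d–vi) = (54 + 11) / 500 = 65/500 = 0.1300 → 13.0 centimorgans.

13.0 centimorgans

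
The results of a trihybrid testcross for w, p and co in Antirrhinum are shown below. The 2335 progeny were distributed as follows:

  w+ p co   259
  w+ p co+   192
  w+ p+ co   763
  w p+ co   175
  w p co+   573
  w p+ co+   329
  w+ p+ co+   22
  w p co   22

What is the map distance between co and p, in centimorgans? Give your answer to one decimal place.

The two most frequent reciprocal classes, w+ p+ co and w p co+, are the parental types, so the F1 was w+ p+ co / w p co+.
The two rarest classes, w+ p+ co+ and w p co, are the double crossovers. Comparing them with the parentals, only the co allele has switched, so co is the middle locus and the order is w – co – p.
Crossovers in the co–p interval produce the single-crossover classes w+ p co and w p+ co+ (259 + 329 = 588) plus the double crossovers (44).
RF(co–p) = (588 + 44) / 2335 = 632/2335 = 0.2707 → 27.1 centimorgans.

27.1 centimorgans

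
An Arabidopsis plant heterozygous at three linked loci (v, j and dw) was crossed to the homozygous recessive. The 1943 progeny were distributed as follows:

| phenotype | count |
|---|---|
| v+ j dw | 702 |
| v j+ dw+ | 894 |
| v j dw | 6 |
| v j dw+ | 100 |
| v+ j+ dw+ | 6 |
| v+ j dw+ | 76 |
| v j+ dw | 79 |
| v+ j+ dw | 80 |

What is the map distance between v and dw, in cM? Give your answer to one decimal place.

8.6 cM

The two most frequent reciprocal classes, v+ j dw and v j+ dw+, are the parental types, so the F1 was v+ j dw / v j+ dw+.
The two rarest classes, v j dw and v+ j+ dw+, are the double crossovers. Comparing them with the parentals, only the v allele has switched, so v is the middle locus and the order is j – v – dw.
Crossovers in the v–dw interval produce the single-crossover classes v+ j dw+ and v j+ dw (76 + 79 = 155) plus the double crossovers (12).
RF(v–dw) = (155 + 12) / 1943 = 167/1943 = 0.0859 → 8.6 cM.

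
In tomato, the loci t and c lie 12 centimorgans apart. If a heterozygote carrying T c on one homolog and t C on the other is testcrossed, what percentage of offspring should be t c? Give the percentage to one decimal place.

6.0%

A map distance of 12 centimorgans corresponds to a recombination frequency of 0.120.
The F1 is T c / t C, so t c is a recombinant gamete class with expected frequency r/2 = 0.120/2 = 0.0600.
That is 0.0600 = 6.0% of the progeny.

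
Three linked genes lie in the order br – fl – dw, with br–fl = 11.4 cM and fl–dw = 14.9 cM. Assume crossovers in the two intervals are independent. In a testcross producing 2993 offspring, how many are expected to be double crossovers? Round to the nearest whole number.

51

Map distances give recombination frequencies of 0.114 and 0.149 for the two intervals.
With no interference, expected double-crossover frequency = 0.114 × 0.149 = 0.01699.
Expected number = 0.01699 × 2993 = 50.84 ≈ 51.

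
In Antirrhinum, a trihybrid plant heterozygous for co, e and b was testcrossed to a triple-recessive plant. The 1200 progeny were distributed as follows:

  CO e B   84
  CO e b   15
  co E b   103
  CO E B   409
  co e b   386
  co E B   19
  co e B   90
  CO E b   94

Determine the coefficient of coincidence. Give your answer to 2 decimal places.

The two most frequent reciprocal classes, co e b and CO E B, are the parental types, so the F1 was co e b / CO E B.
The two rarest classes, CO e b and co E B, are the double crossovers. Comparing them with the parentals, only the co allele has switched, so co is the middle locus and the order is e – co – b.
e–co: (187 + 34)/1200 = 0.1842; co–b: (184 + 34)/1200 = 0.1817.
Expected DCO frequency = 0.1842 × 0.1817 ≈ 0.03347; observed = 34/1200 ≈ 0.02833.
Coefficient of coincidence = 0.02833/0.03347 ≈ 0.85.

0.85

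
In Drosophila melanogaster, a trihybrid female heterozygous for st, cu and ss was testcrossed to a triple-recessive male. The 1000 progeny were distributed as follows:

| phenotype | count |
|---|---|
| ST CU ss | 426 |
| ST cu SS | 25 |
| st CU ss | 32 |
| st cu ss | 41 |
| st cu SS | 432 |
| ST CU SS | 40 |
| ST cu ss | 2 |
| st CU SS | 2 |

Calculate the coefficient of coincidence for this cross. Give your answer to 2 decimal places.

0.77

The two most frequent reciprocal classes, ST CU ss and st cu SS, are the parental types, so the F1 was ST CU ss / st cu SS.
The two rarest classes, ST cu ss and st CU SS, are the double crossovers. Comparing them with the parentals, only the cu allele has switched, so cu is the middle locus and the order is st – cu – ss.
st–cu: (57 + 4)/1000 = 0.0610; cu–ss: (81 + 4)/1000 = 0.0850.
Expected DCO frequency = 0.0610 × 0.0850 ≈ 0.00519; observed = 4/1000 ≈ 0.00400.
Coefficient of coincidence = 0.00400/0.00519 ≈ 0.77.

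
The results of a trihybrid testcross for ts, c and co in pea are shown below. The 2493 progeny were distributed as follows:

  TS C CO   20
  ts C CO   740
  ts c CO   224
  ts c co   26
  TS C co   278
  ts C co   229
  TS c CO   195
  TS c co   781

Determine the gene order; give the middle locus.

ts

The two most frequent reciprocal classes, TS c co and ts C CO, are the parental types, so the F1 was TS c co / ts C CO.
The two rarest classes, ts c co and TS C CO, are the double crossovers. Comparing them with the parentals, only the ts allele has switched, so ts is the middle locus and the order is co – ts – c.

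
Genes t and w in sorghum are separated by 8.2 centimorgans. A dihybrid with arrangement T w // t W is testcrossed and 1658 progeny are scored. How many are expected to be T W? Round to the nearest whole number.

A map distance of 8.2 centimorgans corresponds to a recombination frequency of 0.082.
The F1 is T w / t W, so T W is a recombinant gamete class with expected frequency r/2 = 0.082/2 = 0.0410.
Expected number = 0.0410 × 1658 = 67.98 ≈ 68.

68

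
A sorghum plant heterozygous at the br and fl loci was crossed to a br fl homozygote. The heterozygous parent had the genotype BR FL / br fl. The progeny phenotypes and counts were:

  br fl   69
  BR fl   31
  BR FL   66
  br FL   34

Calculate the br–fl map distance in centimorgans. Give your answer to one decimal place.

32.5 centimorgans

The recombinant classes are BR fl and br FL: 31 + 34 = 65.
Recombination frequency = 65/200 = 0.3250 ≈ 32.5%, i.e. 32.5 centimorgans.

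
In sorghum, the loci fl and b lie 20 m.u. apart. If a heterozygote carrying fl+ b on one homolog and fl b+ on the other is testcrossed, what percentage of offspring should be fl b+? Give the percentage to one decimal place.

40.0%

A map distance of 20 m.u. corresponds to a recombination frequency of 0.200.
The F1 is fl+ b / fl b+, so fl b+ is a parental gamete class with expected frequency (1 − r)/2 = 0.800/2 = 0.4000.
That is 0.4000 = 40.0% of the progeny.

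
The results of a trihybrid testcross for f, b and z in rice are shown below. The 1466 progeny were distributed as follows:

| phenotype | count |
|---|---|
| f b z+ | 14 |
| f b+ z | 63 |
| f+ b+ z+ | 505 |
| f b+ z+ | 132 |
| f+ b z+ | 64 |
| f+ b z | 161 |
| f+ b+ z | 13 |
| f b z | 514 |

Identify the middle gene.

The two most frequent reciprocal classes, f+ b+ z+ and f b z, are the parental types, so the F1 was f+ b+ z+ / f b z.
The two rarest classes, f+ b+ z and f b z+, are the double crossovers. Comparing them with the parentals, only the z allele has switched, so z is the middle locus and the order is b – z – f.

z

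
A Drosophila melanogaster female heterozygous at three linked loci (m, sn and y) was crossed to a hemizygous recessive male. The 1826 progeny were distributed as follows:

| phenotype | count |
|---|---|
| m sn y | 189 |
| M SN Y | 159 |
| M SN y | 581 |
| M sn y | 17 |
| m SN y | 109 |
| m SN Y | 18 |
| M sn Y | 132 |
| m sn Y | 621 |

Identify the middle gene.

The two most frequent reciprocal classes, m sn Y and M SN y, are the parental types, so the F1 was m sn Y / M SN y.
The two rarest classes, m SN Y and M sn y, are the double crossovers. Comparing them with the parentals, only the sn allele has switched, so sn is the middle locus and the order is y – sn – m.

sn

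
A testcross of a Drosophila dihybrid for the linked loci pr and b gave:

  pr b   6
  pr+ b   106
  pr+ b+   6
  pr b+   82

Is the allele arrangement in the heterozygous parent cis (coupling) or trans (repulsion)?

trans

The two most frequent classes are pr+ b (106) and pr b+ (82); these are the parental (non-recombinant) types.
So the F1 carried pr+ b on one chromosome and pr b+ on the other — the recessive alleles are on opposite chromosomes (trans / repulsion).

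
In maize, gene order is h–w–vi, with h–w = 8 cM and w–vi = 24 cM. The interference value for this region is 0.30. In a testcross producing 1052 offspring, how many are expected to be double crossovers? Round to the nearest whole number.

Map distances give recombination frequencies of 0.080 and 0.240 for the two intervals.
With interference 0.30 (so coincidence = 0.70), expected double-crossover frequency = 0.080 × 0.240 × 0.70 = 0.01344.
Expected number = 0.01344 × 1052 = 14.14 ≈ 14.

14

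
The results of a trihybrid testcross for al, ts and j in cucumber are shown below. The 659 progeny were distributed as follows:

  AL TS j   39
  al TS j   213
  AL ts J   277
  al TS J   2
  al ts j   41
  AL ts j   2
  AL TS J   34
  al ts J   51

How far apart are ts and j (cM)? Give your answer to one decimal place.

12.0 cM

The two most frequent reciprocal classes, al TS j and AL ts J, are the parental types, so the F1 was al TS j / AL ts J.
The two rarest classes, al TS J and AL ts j, are the double crossovers. Comparing them with the parentals, only the j allele has switched, so j is the middle locus and the order is ts – j – al.
Crossovers in the ts–j interval produce the single-crossover classes al ts j and AL TS J (41 + 34 = 75) plus the double crossovers (4).
RF(ts–j) = (75 + 4) / 659 = 79/659 = 0.1199 → 12.0 cM.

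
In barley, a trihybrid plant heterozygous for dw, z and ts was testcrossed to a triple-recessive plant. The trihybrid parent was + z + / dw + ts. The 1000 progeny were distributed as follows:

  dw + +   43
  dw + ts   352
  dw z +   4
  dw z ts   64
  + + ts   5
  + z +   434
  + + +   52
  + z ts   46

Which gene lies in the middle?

dw

The two rarest classes, dw z + and + + ts, are the double crossovers. Comparing them with the parentals, only the dw allele has switched, so dw is the middle locus and the order is z – dw – ts.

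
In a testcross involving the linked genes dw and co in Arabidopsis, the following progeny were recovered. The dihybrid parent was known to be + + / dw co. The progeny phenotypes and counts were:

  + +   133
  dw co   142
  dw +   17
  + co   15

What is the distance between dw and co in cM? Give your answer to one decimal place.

10.4 cM

The recombinant classes are + co and dw +: 15 + 17 = 32.
Recombination frequency = 32/307 = 0.1042 ≈ 10.4%, i.e. 10.4 cM.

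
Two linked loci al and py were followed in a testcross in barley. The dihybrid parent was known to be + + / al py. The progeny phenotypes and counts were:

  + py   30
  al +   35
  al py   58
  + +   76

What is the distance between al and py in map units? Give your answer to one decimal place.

The recombinant classes are + py and al +: 30 + 35 = 65.
Recombination frequency = 65/199 = 0.3266 ≈ 32.7%, i.e. 32.7 map units.

32.7 map units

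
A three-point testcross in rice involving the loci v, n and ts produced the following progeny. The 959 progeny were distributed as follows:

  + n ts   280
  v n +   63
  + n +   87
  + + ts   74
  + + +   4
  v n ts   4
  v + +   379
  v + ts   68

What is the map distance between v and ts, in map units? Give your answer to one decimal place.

17.0 map units

The two most frequent reciprocal classes, v + + and + n ts, are the parental types, so the F1 was v + + / + n ts.
The two rarest classes, + + + and v n ts, are the double crossovers. Comparing them with the parentals, only the v allele has switched, so v is the middle locus and the order is n – v – ts.
Crossovers in the v–ts interval produce the single-crossover classes v + ts and + n + (68 + 87 = 155) plus the double crossovers (8).
RF(v–ts) = (155 + 8) / 959 = 163/959 = 0.1700 → 17.0 map units.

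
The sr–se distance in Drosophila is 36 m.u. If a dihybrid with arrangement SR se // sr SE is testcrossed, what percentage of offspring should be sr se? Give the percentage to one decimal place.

A map distance of 36 m.u. corresponds to a recombination frequency of 0.360.
The F1 is SR se / sr SE, so sr se is a recombinant gamete class with expected frequency r/2 = 0.360/2 = 0.1800.
That is 0.1800 = 18.0% of the progeny.

18.0%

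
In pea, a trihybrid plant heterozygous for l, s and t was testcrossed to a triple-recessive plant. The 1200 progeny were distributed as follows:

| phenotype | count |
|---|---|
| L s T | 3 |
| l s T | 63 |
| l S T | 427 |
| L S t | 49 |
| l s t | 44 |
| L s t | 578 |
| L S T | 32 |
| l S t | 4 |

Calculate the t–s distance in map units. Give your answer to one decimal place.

9.9 map units

The two most frequent reciprocal classes, L s t and l S T, are the parental types, so the F1 was L s t / l S T.
The two rarest classes, L s T and l S t, are the double crossovers. Comparing them with the parentals, only the t allele has switched, so t is the middle locus and the order is s – t – l.
Crossovers in the s–t interval produce the single-crossover classes L S t and l s T (49 + 63 = 112) plus the double crossovers (7).
RF(s–t) = (112 + 7) / 1200 = 119/1200 = 0.0992 → 9.9 map units.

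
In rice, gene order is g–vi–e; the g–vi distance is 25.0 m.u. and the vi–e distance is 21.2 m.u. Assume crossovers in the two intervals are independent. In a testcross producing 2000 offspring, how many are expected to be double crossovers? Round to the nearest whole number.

Map distances give recombination frequencies of 0.250 and 0.212 for the two intervals.
With no interference, expected double-crossover frequency = 0.250 × 0.212 = 0.05300.
Expected number = 0.05300 × 2000 = 106.00 ≈ 106.

106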